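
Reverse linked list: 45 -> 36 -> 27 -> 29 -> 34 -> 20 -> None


Step 1: curr=45, set curr.next=prev(None) | reversed so far: 45
Step 2: curr=36, set curr.next=prev(45) | reversed so far: 36 -> 45
Step 3: curr=27, set curr.next=prev(36) | reversed so far: 27 -> 36 -> 45
Step 4: curr=29, set curr.next=prev(27) | reversed so far: 29 -> 27 -> 36 -> 45
Step 5: curr=34, set curr.next=prev(29) | reversed so far: 34 -> 29 -> 27 -> 36 -> 45
Step 6: curr=20, set curr.next=prev(34) | reversed so far: 20 -> 34 -> 29 -> 27 -> 36 -> 45

20 -> 34 -> 29 -> 27 -> 36 -> 45 -> None


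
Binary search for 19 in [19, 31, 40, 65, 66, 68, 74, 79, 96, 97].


Step 1: lo=0, hi=9, mid=4, val=66
Step 2: lo=0, hi=3, mid=1, val=31
Step 3: lo=0, hi=0, mid=0, val=19

Found at index 0


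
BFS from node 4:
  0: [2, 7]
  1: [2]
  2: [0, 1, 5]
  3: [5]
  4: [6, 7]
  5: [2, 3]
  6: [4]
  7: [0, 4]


Visit 4, enqueue [6, 7]
Visit 6, enqueue []
Visit 7, enqueue [0]
Visit 0, enqueue [2]
Visit 2, enqueue [1, 5]
Visit 1, enqueue []
Visit 5, enqueue [3]
Visit 3, enqueue []

BFS order: [4, 6, 7, 0, 2, 1, 5, 3]


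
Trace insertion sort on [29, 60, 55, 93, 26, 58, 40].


Initial: [29, 60, 55, 93, 26, 58, 40]
Insert 60: [29, 60, 55, 93, 26, 58, 40]
Insert 55: [29, 55, 60, 93, 26, 58, 40]
Insert 93: [29, 55, 60, 93, 26, 58, 40]
Insert 26: [26, 29, 55, 60, 93, 58, 40]
Insert 58: [26, 29, 55, 58, 60, 93, 40]
Insert 40: [26, 29, 40, 55, 58, 60, 93]

Sorted: [26, 29, 40, 55, 58, 60, 93]


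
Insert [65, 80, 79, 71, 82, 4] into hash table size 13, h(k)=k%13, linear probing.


Insert 65: h=0 -> slot 0
Insert 80: h=2 -> slot 2
Insert 79: h=1 -> slot 1
Insert 71: h=6 -> slot 6
Insert 82: h=4 -> slot 4
Insert 4: h=4, 1 probes -> slot 5

Table: [65, 79, 80, None, 82, 4, 71, None, None, None, None, None, None]


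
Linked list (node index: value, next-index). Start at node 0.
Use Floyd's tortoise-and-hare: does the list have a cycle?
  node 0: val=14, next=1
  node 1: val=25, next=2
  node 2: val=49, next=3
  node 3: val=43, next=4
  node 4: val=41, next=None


Floyd's tortoise (slow, +1) and hare (fast, +2):
  init: slow=0, fast=0
  step 1: slow=1, fast=2
  step 2: slow=2, fast=4
  step 3: fast -> None, no cycle

Cycle: no


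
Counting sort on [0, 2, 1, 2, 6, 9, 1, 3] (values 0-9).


Input: [0, 2, 1, 2, 6, 9, 1, 3]
Counts: [1, 2, 2, 1, 0, 0, 1, 0, 0, 1]

Sorted: [0, 1, 1, 2, 2, 3, 6, 9]


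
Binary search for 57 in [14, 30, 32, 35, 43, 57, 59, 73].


Step 1: lo=0, hi=7, mid=3, val=35
Step 2: lo=4, hi=7, mid=5, val=57

Found at index 5


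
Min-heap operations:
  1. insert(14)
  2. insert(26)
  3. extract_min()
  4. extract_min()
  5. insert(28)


insert(14) -> [14]
insert(26) -> [14, 26]
extract_min()->14, [26]
extract_min()->26, []
insert(28) -> [28]

Final heap: [28]


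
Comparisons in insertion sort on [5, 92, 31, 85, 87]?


Algorithm: insertion sort
Input: [5, 92, 31, 85, 87]
Sorted: [5, 31, 85, 87, 92]

7


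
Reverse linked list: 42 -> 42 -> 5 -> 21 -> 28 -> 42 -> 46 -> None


Step 1: curr=42, set curr.next=prev(None) | reversed so far: 42
Step 2: curr=42, set curr.next=prev(42) | reversed so far: 42 -> 42
Step 3: curr=5, set curr.next=prev(42) | reversed so far: 5 -> 42 -> 42
Step 4: curr=21, set curr.next=prev(5) | reversed so far: 21 -> 5 -> 42 -> 42
Step 5: curr=28, set curr.next=prev(21) | reversed so far: 28 -> 21 -> 5 -> 42 -> 42
Step 6: curr=42, set curr.next=prev(28) | reversed so far: 42 -> 28 -> 21 -> 5 -> 42 -> 42
Step 7: curr=46, set curr.next=prev(42) | reversed so far: 46 -> 42 -> 28 -> 21 -> 5 -> 42 -> 42

46 -> 42 -> 28 -> 21 -> 5 -> 42 -> 42 -> None


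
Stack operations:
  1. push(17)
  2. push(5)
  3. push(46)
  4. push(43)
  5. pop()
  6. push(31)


push(17) -> [17]
push(5) -> [17, 5]
push(46) -> [17, 5, 46]
push(43) -> [17, 5, 46, 43]
pop()->43, [17, 5, 46]
push(31) -> [17, 5, 46, 31]

Final stack: [17, 5, 46, 31]


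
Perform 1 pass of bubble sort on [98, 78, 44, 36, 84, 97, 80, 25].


Initial: [98, 78, 44, 36, 84, 97, 80, 25]
Pass 1: [78, 44, 36, 84, 97, 80, 25, 98] (7 swaps)

After 1 pass: [78, 44, 36, 84, 97, 80, 25, 98]


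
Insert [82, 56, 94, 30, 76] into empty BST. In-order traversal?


Insert 82: root
Insert 56: L from 82
Insert 94: R from 82
Insert 30: L from 82 -> L from 56
Insert 76: L from 82 -> R from 56

In-order: [30, 56, 76, 82, 94]


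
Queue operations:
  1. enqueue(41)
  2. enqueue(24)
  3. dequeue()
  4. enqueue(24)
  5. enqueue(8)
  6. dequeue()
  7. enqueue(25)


enqueue(41) -> [41]
enqueue(24) -> [41, 24]
dequeue()->41, [24]
enqueue(24) -> [24, 24]
enqueue(8) -> [24, 24, 8]
dequeue()->24, [24, 8]
enqueue(25) -> [24, 8, 25]

Final queue: [24, 8, 25]


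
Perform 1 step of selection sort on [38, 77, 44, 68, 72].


Initial: [38, 77, 44, 68, 72]
Step 1: min=38 at 0
  Swap: [38, 77, 44, 68, 72]

After 1 step: [38, 77, 44, 68, 72]


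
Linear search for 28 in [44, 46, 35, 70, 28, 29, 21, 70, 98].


i=0: 44!=28
i=1: 46!=28
i=2: 35!=28
i=3: 70!=28
i=4: 28==28 found!

Found at 4, 5 comps


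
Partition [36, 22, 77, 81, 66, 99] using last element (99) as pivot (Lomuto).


Pivot: 99
  36 <= 99: advance i (no swap)
  22 <= 99: advance i (no swap)
  77 <= 99: advance i (no swap)
  81 <= 99: advance i (no swap)
  66 <= 99: advance i (no swap)
Place pivot at 5: [36, 22, 77, 81, 66, 99]

Partitioned: [36, 22, 77, 81, 66, 99]


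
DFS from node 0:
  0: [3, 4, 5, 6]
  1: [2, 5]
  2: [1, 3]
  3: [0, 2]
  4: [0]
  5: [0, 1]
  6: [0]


Visit 0, push [6, 5, 4, 3]
Visit 3, push [2]
Visit 2, push [1]
Visit 1, push [5]
Visit 5, push []
Visit 4, push []
Visit 6, push []

DFS order: [0, 3, 2, 1, 5, 4, 6]


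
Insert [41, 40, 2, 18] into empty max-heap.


Insert 41: [41]
Insert 40: [41, 40]
Insert 2: [41, 40, 2]
Insert 18: [41, 40, 2, 18]

Final heap: [41, 40, 2, 18]


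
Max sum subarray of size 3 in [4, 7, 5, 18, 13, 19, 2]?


[0:3]: 16
[1:4]: 30
[2:5]: 36
[3:6]: 50
[4:7]: 34

Max: 50 at [3:6]


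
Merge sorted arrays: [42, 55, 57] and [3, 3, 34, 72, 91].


Take 3 from B
Take 3 from B
Take 34 from B
Take 42 from A
Take 55 from A
Take 57 from A

Merged: [3, 3, 34, 42, 55, 57, 72, 91]


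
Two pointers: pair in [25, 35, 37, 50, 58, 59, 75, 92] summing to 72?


lo=0(25)+hi=7(92)=117
lo=0(25)+hi=6(75)=100
lo=0(25)+hi=5(59)=84
lo=0(25)+hi=4(58)=83
lo=0(25)+hi=3(50)=75
lo=0(25)+hi=2(37)=62
lo=1(35)+hi=2(37)=72

Yes: 35+37=72


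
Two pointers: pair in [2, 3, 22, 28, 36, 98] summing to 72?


lo=0(2)+hi=5(98)=100
lo=0(2)+hi=4(36)=38
lo=1(3)+hi=4(36)=39
lo=2(22)+hi=4(36)=58
lo=3(28)+hi=4(36)=64

No pair found


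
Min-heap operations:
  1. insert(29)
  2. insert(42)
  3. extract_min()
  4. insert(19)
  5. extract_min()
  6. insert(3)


insert(29) -> [29]
insert(42) -> [29, 42]
extract_min()->29, [42]
insert(19) -> [19, 42]
extract_min()->19, [42]
insert(3) -> [3, 42]

Final heap: [3, 42]


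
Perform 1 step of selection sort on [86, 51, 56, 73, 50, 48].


Initial: [86, 51, 56, 73, 50, 48]
Step 1: min=48 at 5
  Swap: [48, 51, 56, 73, 50, 86]

After 1 step: [48, 51, 56, 73, 50, 86]


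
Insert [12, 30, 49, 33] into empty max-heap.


Insert 12: [12]
Insert 30: [30, 12]
Insert 49: [49, 12, 30]
Insert 33: [49, 33, 30, 12]

Final heap: [49, 33, 30, 12]


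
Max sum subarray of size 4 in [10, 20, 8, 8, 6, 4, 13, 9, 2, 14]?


[0:4]: 46
[1:5]: 42
[2:6]: 26
[3:7]: 31
[4:8]: 32
[5:9]: 28
[6:10]: 38

Max: 46 at [0:4]


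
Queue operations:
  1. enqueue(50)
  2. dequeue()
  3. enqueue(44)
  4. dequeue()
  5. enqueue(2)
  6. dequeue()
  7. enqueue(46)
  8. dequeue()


enqueue(50) -> [50]
dequeue()->50, []
enqueue(44) -> [44]
dequeue()->44, []
enqueue(2) -> [2]
dequeue()->2, []
enqueue(46) -> [46]
dequeue()->46, []

Final queue: []


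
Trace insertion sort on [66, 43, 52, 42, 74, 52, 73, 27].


Initial: [66, 43, 52, 42, 74, 52, 73, 27]
Insert 43: [43, 66, 52, 42, 74, 52, 73, 27]
Insert 52: [43, 52, 66, 42, 74, 52, 73, 27]
Insert 42: [42, 43, 52, 66, 74, 52, 73, 27]
Insert 74: [42, 43, 52, 66, 74, 52, 73, 27]
Insert 52: [42, 43, 52, 52, 66, 74, 73, 27]
Insert 73: [42, 43, 52, 52, 66, 73, 74, 27]
Insert 27: [27, 42, 43, 52, 52, 66, 73, 74]

Sorted: [27, 42, 43, 52, 52, 66, 73, 74]


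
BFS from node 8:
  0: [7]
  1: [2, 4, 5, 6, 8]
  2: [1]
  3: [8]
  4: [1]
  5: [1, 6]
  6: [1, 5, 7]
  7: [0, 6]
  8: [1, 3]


Visit 8, enqueue [1, 3]
Visit 1, enqueue [2, 4, 5, 6]
Visit 3, enqueue []
Visit 2, enqueue []
Visit 4, enqueue []
Visit 5, enqueue []
Visit 6, enqueue [7]
Visit 7, enqueue [0]
Visit 0, enqueue []

BFS order: [8, 1, 3, 2, 4, 5, 6, 7, 0]


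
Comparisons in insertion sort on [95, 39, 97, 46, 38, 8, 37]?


Algorithm: insertion sort
Input: [95, 39, 97, 46, 38, 8, 37]
Sorted: [8, 37, 38, 39, 46, 95, 97]

20


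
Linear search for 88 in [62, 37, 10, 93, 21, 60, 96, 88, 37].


i=0: 62!=88
i=1: 37!=88
i=2: 10!=88
i=3: 93!=88
i=4: 21!=88
i=5: 60!=88
i=6: 96!=88
i=7: 88==88 found!

Found at 7, 8 comps


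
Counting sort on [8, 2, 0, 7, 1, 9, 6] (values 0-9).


Input: [8, 2, 0, 7, 1, 9, 6]
Counts: [1, 1, 1, 0, 0, 0, 1, 1, 1, 1]

Sorted: [0, 1, 2, 6, 7, 8, 9]


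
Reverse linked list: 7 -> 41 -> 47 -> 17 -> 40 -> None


Step 1: curr=7, set curr.next=prev(None) | reversed so far: 7
Step 2: curr=41, set curr.next=prev(7) | reversed so far: 41 -> 7
Step 3: curr=47, set curr.next=prev(41) | reversed so far: 47 -> 41 -> 7
Step 4: curr=17, set curr.next=prev(47) | reversed so far: 17 -> 47 -> 41 -> 7
Step 5: curr=40, set curr.next=prev(17) | reversed so far: 40 -> 17 -> 47 -> 41 -> 7

40 -> 17 -> 47 -> 41 -> 7 -> None


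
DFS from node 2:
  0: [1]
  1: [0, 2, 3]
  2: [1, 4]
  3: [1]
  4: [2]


Visit 2, push [4, 1]
Visit 1, push [3, 0]
Visit 0, push []
Visit 3, push []
Visit 4, push []

DFS order: [2, 1, 0, 3, 4]


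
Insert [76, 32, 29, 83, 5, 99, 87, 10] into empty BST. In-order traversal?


Insert 76: root
Insert 32: L from 76
Insert 29: L from 76 -> L from 32
Insert 83: R from 76
Insert 5: L from 76 -> L from 32 -> L from 29
Insert 99: R from 76 -> R from 83
Insert 87: R from 76 -> R from 83 -> L from 99
Insert 10: L from 76 -> L from 32 -> L from 29 -> R from 5

In-order: [5, 10, 29, 32, 76, 83, 87, 99]


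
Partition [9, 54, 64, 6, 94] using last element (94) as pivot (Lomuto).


Pivot: 94
  9 <= 94: advance i (no swap)
  54 <= 94: advance i (no swap)
  64 <= 94: advance i (no swap)
  6 <= 94: advance i (no swap)
Place pivot at 4: [9, 54, 64, 6, 94]

Partitioned: [9, 54, 64, 6, 94]


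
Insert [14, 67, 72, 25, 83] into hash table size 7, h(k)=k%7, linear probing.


Insert 14: h=0 -> slot 0
Insert 67: h=4 -> slot 4
Insert 72: h=2 -> slot 2
Insert 25: h=4, 1 probes -> slot 5
Insert 83: h=6 -> slot 6

Table: [14, None, 72, None, 67, 25, 83]


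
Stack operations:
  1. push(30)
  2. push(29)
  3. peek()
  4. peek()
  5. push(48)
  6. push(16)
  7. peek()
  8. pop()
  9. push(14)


push(30) -> [30]
push(29) -> [30, 29]
peek()->29
peek()->29
push(48) -> [30, 29, 48]
push(16) -> [30, 29, 48, 16]
peek()->16
pop()->16, [30, 29, 48]
push(14) -> [30, 29, 48, 14]

Final stack: [30, 29, 48, 14]


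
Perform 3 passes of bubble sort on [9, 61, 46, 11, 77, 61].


Initial: [9, 61, 46, 11, 77, 61]
Pass 1: [9, 46, 11, 61, 61, 77] (3 swaps)
Pass 2: [9, 11, 46, 61, 61, 77] (1 swaps)
Pass 3: [9, 11, 46, 61, 61, 77] (0 swaps)

After 3 passes: [9, 11, 46, 61, 61, 77]


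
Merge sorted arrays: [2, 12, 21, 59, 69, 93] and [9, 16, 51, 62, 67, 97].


Take 2 from A
Take 9 from B
Take 12 from A
Take 16 from B
Take 21 from A
Take 51 from B
Take 59 from A
Take 62 from B
Take 67 from B
Take 69 from A
Take 93 from A

Merged: [2, 9, 12, 16, 21, 51, 59, 62, 67, 69, 93, 97]


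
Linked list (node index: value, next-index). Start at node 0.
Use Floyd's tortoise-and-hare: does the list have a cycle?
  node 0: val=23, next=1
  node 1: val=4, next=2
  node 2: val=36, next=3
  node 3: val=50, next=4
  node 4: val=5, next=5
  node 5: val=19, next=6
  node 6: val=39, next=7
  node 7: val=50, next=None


Floyd's tortoise (slow, +1) and hare (fast, +2):
  init: slow=0, fast=0
  step 1: slow=1, fast=2
  step 2: slow=2, fast=4
  step 3: slow=3, fast=6
  step 4: fast 6->7->None, no cycle

Cycle: no


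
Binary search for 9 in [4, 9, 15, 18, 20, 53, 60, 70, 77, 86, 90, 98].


Step 1: lo=0, hi=11, mid=5, val=53
Step 2: lo=0, hi=4, mid=2, val=15
Step 3: lo=0, hi=1, mid=0, val=4
Step 4: lo=1, hi=1, mid=1, val=9

Found at index 1


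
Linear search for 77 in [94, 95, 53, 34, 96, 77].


i=0: 94!=77
i=1: 95!=77
i=2: 53!=77
i=3: 34!=77
i=4: 96!=77
i=5: 77==77 found!

Found at 5, 6 comps


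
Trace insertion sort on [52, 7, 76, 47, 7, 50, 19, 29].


Initial: [52, 7, 76, 47, 7, 50, 19, 29]
Insert 7: [7, 52, 76, 47, 7, 50, 19, 29]
Insert 76: [7, 52, 76, 47, 7, 50, 19, 29]
Insert 47: [7, 47, 52, 76, 7, 50, 19, 29]
Insert 7: [7, 7, 47, 52, 76, 50, 19, 29]
Insert 50: [7, 7, 47, 50, 52, 76, 19, 29]
Insert 19: [7, 7, 19, 47, 50, 52, 76, 29]
Insert 29: [7, 7, 19, 29, 47, 50, 52, 76]

Sorted: [7, 7, 19, 29, 47, 50, 52, 76]


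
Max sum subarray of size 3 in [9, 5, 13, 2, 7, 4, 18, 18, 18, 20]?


[0:3]: 27
[1:4]: 20
[2:5]: 22
[3:6]: 13
[4:7]: 29
[5:8]: 40
[6:9]: 54
[7:10]: 56

Max: 56 at [7:10]


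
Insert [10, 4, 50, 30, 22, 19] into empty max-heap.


Insert 10: [10]
Insert 4: [10, 4]
Insert 50: [50, 4, 10]
Insert 30: [50, 30, 10, 4]
Insert 22: [50, 30, 10, 4, 22]
Insert 19: [50, 30, 19, 4, 22, 10]

Final heap: [50, 30, 19, 4, 22, 10]


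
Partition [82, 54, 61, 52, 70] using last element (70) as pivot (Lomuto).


Pivot: 70
  54 <= 70: swap -> [54, 82, 61, 52, 70]
  61 <= 70: swap -> [54, 61, 82, 52, 70]
  52 <= 70: swap -> [54, 61, 52, 82, 70]
Place pivot at 3: [54, 61, 52, 70, 82]

Partitioned: [54, 61, 52, 70, 82]


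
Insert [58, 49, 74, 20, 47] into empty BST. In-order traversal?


Insert 58: root
Insert 49: L from 58
Insert 74: R from 58
Insert 20: L from 58 -> L from 49
Insert 47: L from 58 -> L from 49 -> R from 20

In-order: [20, 47, 49, 58, 74]


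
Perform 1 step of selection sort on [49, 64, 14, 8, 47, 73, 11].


Initial: [49, 64, 14, 8, 47, 73, 11]
Step 1: min=8 at 3
  Swap: [8, 64, 14, 49, 47, 73, 11]

After 1 step: [8, 64, 14, 49, 47, 73, 11]


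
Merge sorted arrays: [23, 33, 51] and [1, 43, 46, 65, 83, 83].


Take 1 from B
Take 23 from A
Take 33 from A
Take 43 from B
Take 46 from B
Take 51 from A

Merged: [1, 23, 33, 43, 46, 51, 65, 83, 83]


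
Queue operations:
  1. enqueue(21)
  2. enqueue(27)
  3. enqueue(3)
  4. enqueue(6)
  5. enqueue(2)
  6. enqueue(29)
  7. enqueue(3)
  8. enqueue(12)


enqueue(21) -> [21]
enqueue(27) -> [21, 27]
enqueue(3) -> [21, 27, 3]
enqueue(6) -> [21, 27, 3, 6]
enqueue(2) -> [21, 27, 3, 6, 2]
enqueue(29) -> [21, 27, 3, 6, 2, 29]
enqueue(3) -> [21, 27, 3, 6, 2, 29, 3]
enqueue(12) -> [21, 27, 3, 6, 2, 29, 3, 12]

Final queue: [21, 27, 3, 6, 2, 29, 3, 12]


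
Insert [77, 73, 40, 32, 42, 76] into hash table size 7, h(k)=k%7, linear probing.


Insert 77: h=0 -> slot 0
Insert 73: h=3 -> slot 3
Insert 40: h=5 -> slot 5
Insert 32: h=4 -> slot 4
Insert 42: h=0, 1 probes -> slot 1
Insert 76: h=6 -> slot 6

Table: [77, 42, None, 73, 32, 40, 76]


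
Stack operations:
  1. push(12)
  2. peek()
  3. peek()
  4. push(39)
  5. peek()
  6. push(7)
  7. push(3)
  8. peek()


push(12) -> [12]
peek()->12
peek()->12
push(39) -> [12, 39]
peek()->39
push(7) -> [12, 39, 7]
push(3) -> [12, 39, 7, 3]
peek()->3

Final stack: [12, 39, 7, 3]


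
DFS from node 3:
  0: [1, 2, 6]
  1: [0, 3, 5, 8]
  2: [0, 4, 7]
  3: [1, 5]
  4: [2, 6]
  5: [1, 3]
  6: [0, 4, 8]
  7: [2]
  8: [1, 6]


Visit 3, push [5, 1]
Visit 1, push [8, 5, 0]
Visit 0, push [6, 2]
Visit 2, push [7, 4]
Visit 4, push [6]
Visit 6, push [8]
Visit 8, push []
Visit 7, push []
Visit 5, push []

DFS order: [3, 1, 0, 2, 4, 6, 8, 7, 5]


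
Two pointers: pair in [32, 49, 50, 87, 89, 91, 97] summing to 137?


lo=0(32)+hi=6(97)=129
lo=1(49)+hi=6(97)=146
lo=1(49)+hi=5(91)=140
lo=1(49)+hi=4(89)=138
lo=1(49)+hi=3(87)=136
lo=2(50)+hi=3(87)=137

Yes: 50+87=137


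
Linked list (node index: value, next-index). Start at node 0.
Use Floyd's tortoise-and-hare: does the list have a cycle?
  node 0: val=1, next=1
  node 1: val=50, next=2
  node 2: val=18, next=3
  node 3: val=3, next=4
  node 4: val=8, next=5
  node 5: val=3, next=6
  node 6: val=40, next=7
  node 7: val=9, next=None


Floyd's tortoise (slow, +1) and hare (fast, +2):
  init: slow=0, fast=0
  step 1: slow=1, fast=2
  step 2: slow=2, fast=4
  step 3: slow=3, fast=6
  step 4: fast 6->7->None, no cycle

Cycle: no


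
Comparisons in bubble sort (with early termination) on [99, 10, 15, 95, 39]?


Algorithm: bubble sort (with early termination)
Input: [99, 10, 15, 95, 39]
Sorted: [10, 15, 39, 95, 99]

9


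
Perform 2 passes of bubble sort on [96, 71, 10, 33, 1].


Initial: [96, 71, 10, 33, 1]
Pass 1: [71, 10, 33, 1, 96] (4 swaps)
Pass 2: [10, 33, 1, 71, 96] (3 swaps)

After 2 passes: [10, 33, 1, 71, 96]


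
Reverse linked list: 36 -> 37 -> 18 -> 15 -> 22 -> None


Step 1: curr=36, set curr.next=prev(None) | reversed so far: 36
Step 2: curr=37, set curr.next=prev(36) | reversed so far: 37 -> 36
Step 3: curr=18, set curr.next=prev(37) | reversed so far: 18 -> 37 -> 36
Step 4: curr=15, set curr.next=prev(18) | reversed so far: 15 -> 18 -> 37 -> 36
Step 5: curr=22, set curr.next=prev(15) | reversed so far: 22 -> 15 -> 18 -> 37 -> 36

22 -> 15 -> 18 -> 37 -> 36 -> None


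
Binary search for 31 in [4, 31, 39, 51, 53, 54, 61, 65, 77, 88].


Step 1: lo=0, hi=9, mid=4, val=53
Step 2: lo=0, hi=3, mid=1, val=31

Found at index 1


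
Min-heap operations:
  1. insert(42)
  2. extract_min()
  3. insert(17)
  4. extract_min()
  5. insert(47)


insert(42) -> [42]
extract_min()->42, []
insert(17) -> [17]
extract_min()->17, []
insert(47) -> [47]

Final heap: [47]


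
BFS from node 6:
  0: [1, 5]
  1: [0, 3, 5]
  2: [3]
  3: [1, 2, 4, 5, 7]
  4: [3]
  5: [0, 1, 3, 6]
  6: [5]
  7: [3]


Visit 6, enqueue [5]
Visit 5, enqueue [0, 1, 3]
Visit 0, enqueue []
Visit 1, enqueue []
Visit 3, enqueue [2, 4, 7]
Visit 2, enqueue []
Visit 4, enqueue []
Visit 7, enqueue []

BFS order: [6, 5, 0, 1, 3, 2, 4, 7]


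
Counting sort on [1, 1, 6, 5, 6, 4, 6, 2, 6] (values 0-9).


Input: [1, 1, 6, 5, 6, 4, 6, 2, 6]
Counts: [0, 2, 1, 0, 1, 1, 4, 0, 0, 0]

Sorted: [1, 1, 2, 4, 5, 6, 6, 6, 6]


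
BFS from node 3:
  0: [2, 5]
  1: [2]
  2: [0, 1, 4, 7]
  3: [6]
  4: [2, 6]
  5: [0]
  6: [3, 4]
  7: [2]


Visit 3, enqueue [6]
Visit 6, enqueue [4]
Visit 4, enqueue [2]
Visit 2, enqueue [0, 1, 7]
Visit 0, enqueue [5]
Visit 1, enqueue []
Visit 7, enqueue []
Visit 5, enqueue []

BFS order: [3, 6, 4, 2, 0, 1, 7, 5]


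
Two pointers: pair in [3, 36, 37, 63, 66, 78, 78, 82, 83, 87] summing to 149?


lo=0(3)+hi=9(87)=90
lo=1(36)+hi=9(87)=123
lo=2(37)+hi=9(87)=124
lo=3(63)+hi=9(87)=150
lo=3(63)+hi=8(83)=146
lo=4(66)+hi=8(83)=149

Yes: 66+83=149


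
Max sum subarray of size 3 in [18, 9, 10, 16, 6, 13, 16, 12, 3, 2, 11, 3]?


[0:3]: 37
[1:4]: 35
[2:5]: 32
[3:6]: 35
[4:7]: 35
[5:8]: 41
[6:9]: 31
[7:10]: 17
[8:11]: 16
[9:12]: 16

Max: 41 at [5:8]


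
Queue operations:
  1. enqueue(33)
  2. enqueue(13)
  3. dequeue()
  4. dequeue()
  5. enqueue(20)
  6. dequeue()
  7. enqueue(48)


enqueue(33) -> [33]
enqueue(13) -> [33, 13]
dequeue()->33, [13]
dequeue()->13, []
enqueue(20) -> [20]
dequeue()->20, []
enqueue(48) -> [48]

Final queue: [48]


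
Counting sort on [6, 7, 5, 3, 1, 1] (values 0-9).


Input: [6, 7, 5, 3, 1, 1]
Counts: [0, 2, 0, 1, 0, 1, 1, 1, 0, 0]

Sorted: [1, 1, 3, 5, 6, 7]


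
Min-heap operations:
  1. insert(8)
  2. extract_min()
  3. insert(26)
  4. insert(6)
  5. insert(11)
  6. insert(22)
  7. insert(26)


insert(8) -> [8]
extract_min()->8, []
insert(26) -> [26]
insert(6) -> [6, 26]
insert(11) -> [6, 26, 11]
insert(22) -> [6, 22, 11, 26]
insert(26) -> [6, 22, 11, 26, 26]

Final heap: [6, 22, 11, 26, 26]


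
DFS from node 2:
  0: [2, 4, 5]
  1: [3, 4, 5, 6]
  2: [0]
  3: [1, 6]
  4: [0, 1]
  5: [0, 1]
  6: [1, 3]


Visit 2, push [0]
Visit 0, push [5, 4]
Visit 4, push [1]
Visit 1, push [6, 5, 3]
Visit 3, push [6]
Visit 6, push []
Visit 5, push []

DFS order: [2, 0, 4, 1, 3, 6, 5]


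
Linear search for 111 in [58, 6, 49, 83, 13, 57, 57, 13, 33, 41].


i=0: 58!=111
i=1: 6!=111
i=2: 49!=111
i=3: 83!=111
i=4: 13!=111
i=5: 57!=111
i=6: 57!=111
i=7: 13!=111
i=8: 33!=111
i=9: 41!=111

Not found, 10 comps


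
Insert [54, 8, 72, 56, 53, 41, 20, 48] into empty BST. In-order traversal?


Insert 54: root
Insert 8: L from 54
Insert 72: R from 54
Insert 56: R from 54 -> L from 72
Insert 53: L from 54 -> R from 8
Insert 41: L from 54 -> R from 8 -> L from 53
Insert 20: L from 54 -> R from 8 -> L from 53 -> L from 41
Insert 48: L from 54 -> R from 8 -> L from 53 -> R from 41

In-order: [8, 20, 41, 48, 53, 54, 56, 72]


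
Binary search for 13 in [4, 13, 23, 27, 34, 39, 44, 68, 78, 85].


Step 1: lo=0, hi=9, mid=4, val=34
Step 2: lo=0, hi=3, mid=1, val=13

Found at index 1


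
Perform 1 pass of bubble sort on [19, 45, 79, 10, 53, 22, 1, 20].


Initial: [19, 45, 79, 10, 53, 22, 1, 20]
Pass 1: [19, 45, 10, 53, 22, 1, 20, 79] (5 swaps)

After 1 pass: [19, 45, 10, 53, 22, 1, 20, 79]


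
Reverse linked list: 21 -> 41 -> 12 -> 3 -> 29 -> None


Step 1: curr=21, set curr.next=prev(None) | reversed so far: 21
Step 2: curr=41, set curr.next=prev(21) | reversed so far: 41 -> 21
Step 3: curr=12, set curr.next=prev(41) | reversed so far: 12 -> 41 -> 21
Step 4: curr=3, set curr.next=prev(12) | reversed so far: 3 -> 12 -> 41 -> 21
Step 5: curr=29, set curr.next=prev(3) | reversed so far: 29 -> 3 -> 12 -> 41 -> 21

29 -> 3 -> 12 -> 41 -> 21 -> None


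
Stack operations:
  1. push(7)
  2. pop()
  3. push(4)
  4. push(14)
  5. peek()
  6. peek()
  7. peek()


push(7) -> [7]
pop()->7, []
push(4) -> [4]
push(14) -> [4, 14]
peek()->14
peek()->14
peek()->14

Final stack: [4, 14]


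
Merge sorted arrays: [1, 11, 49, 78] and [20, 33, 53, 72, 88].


Take 1 from A
Take 11 from A
Take 20 from B
Take 33 from B
Take 49 from A
Take 53 from B
Take 72 from B
Take 78 from A

Merged: [1, 11, 20, 33, 49, 53, 72, 78, 88]


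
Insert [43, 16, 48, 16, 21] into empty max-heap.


Insert 43: [43]
Insert 16: [43, 16]
Insert 48: [48, 16, 43]
Insert 16: [48, 16, 43, 16]
Insert 21: [48, 21, 43, 16, 16]

Final heap: [48, 21, 43, 16, 16]


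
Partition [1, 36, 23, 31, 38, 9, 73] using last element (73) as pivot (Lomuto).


Pivot: 73
  1 <= 73: advance i (no swap)
  36 <= 73: advance i (no swap)
  23 <= 73: advance i (no swap)
  31 <= 73: advance i (no swap)
  38 <= 73: advance i (no swap)
  9 <= 73: advance i (no swap)
Place pivot at 6: [1, 36, 23, 31, 38, 9, 73]

Partitioned: [1, 36, 23, 31, 38, 9, 73]


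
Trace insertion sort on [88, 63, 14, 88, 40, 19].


Initial: [88, 63, 14, 88, 40, 19]
Insert 63: [63, 88, 14, 88, 40, 19]
Insert 14: [14, 63, 88, 88, 40, 19]
Insert 88: [14, 63, 88, 88, 40, 19]
Insert 40: [14, 40, 63, 88, 88, 19]
Insert 19: [14, 19, 40, 63, 88, 88]

Sorted: [14, 19, 40, 63, 88, 88]


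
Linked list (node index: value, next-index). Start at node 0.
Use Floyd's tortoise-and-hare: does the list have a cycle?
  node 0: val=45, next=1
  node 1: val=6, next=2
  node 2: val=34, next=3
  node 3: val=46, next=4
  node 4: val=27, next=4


Floyd's tortoise (slow, +1) and hare (fast, +2):
  init: slow=0, fast=0
  step 1: slow=1, fast=2
  step 2: slow=2, fast=4
  step 3: slow=3, fast=4
  step 4: slow=4, fast=4
  slow == fast at node 4: cycle detected

Cycle: yes


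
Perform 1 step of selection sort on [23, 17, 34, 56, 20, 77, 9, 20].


Initial: [23, 17, 34, 56, 20, 77, 9, 20]
Step 1: min=9 at 6
  Swap: [9, 17, 34, 56, 20, 77, 23, 20]

After 1 step: [9, 17, 34, 56, 20, 77, 23, 20]


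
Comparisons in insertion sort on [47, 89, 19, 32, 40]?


Algorithm: insertion sort
Input: [47, 89, 19, 32, 40]
Sorted: [19, 32, 40, 47, 89]

9


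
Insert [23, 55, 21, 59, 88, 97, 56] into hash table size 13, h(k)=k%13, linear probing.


Insert 23: h=10 -> slot 10
Insert 55: h=3 -> slot 3
Insert 21: h=8 -> slot 8
Insert 59: h=7 -> slot 7
Insert 88: h=10, 1 probes -> slot 11
Insert 97: h=6 -> slot 6
Insert 56: h=4 -> slot 4

Table: [None, None, None, 55, 56, None, 97, 59, 21, None, 23, 88, None]


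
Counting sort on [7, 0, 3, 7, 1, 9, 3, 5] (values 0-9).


Input: [7, 0, 3, 7, 1, 9, 3, 5]
Counts: [1, 1, 0, 2, 0, 1, 0, 2, 0, 1]

Sorted: [0, 1, 3, 3, 5, 7, 7, 9]


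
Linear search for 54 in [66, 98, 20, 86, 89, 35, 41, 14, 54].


i=0: 66!=54
i=1: 98!=54
i=2: 20!=54
i=3: 86!=54
i=4: 89!=54
i=5: 35!=54
i=6: 41!=54
i=7: 14!=54
i=8: 54==54 found!

Found at 8, 9 comps


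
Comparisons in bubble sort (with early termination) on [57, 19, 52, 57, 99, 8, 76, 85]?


Algorithm: bubble sort (with early termination)
Input: [57, 19, 52, 57, 99, 8, 76, 85]
Sorted: [8, 19, 52, 57, 57, 76, 85, 99]

27


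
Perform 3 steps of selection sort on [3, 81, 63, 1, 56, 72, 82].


Initial: [3, 81, 63, 1, 56, 72, 82]
Step 1: min=1 at 3
  Swap: [1, 81, 63, 3, 56, 72, 82]
Step 2: min=3 at 3
  Swap: [1, 3, 63, 81, 56, 72, 82]
Step 3: min=56 at 4
  Swap: [1, 3, 56, 81, 63, 72, 82]

After 3 steps: [1, 3, 56, 81, 63, 72, 82]


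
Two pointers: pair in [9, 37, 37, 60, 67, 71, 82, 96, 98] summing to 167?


lo=0(9)+hi=8(98)=107
lo=1(37)+hi=8(98)=135
lo=2(37)+hi=8(98)=135
lo=3(60)+hi=8(98)=158
lo=4(67)+hi=8(98)=165
lo=5(71)+hi=8(98)=169
lo=5(71)+hi=7(96)=167

Yes: 71+96=167


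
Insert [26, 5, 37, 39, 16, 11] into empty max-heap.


Insert 26: [26]
Insert 5: [26, 5]
Insert 37: [37, 5, 26]
Insert 39: [39, 37, 26, 5]
Insert 16: [39, 37, 26, 5, 16]
Insert 11: [39, 37, 26, 5, 16, 11]

Final heap: [39, 37, 26, 5, 16, 11]


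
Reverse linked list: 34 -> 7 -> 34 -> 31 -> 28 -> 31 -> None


Step 1: curr=34, set curr.next=prev(None) | reversed so far: 34
Step 2: curr=7, set curr.next=prev(34) | reversed so far: 7 -> 34
Step 3: curr=34, set curr.next=prev(7) | reversed so far: 34 -> 7 -> 34
Step 4: curr=31, set curr.next=prev(34) | reversed so far: 31 -> 34 -> 7 -> 34
Step 5: curr=28, set curr.next=prev(31) | reversed so far: 28 -> 31 -> 34 -> 7 -> 34
Step 6: curr=31, set curr.next=prev(28) | reversed so far: 31 -> 28 -> 31 -> 34 -> 7 -> 34

31 -> 28 -> 31 -> 34 -> 7 -> 34 -> None


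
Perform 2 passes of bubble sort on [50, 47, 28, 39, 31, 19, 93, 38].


Initial: [50, 47, 28, 39, 31, 19, 93, 38]
Pass 1: [47, 28, 39, 31, 19, 50, 38, 93] (6 swaps)
Pass 2: [28, 39, 31, 19, 47, 38, 50, 93] (5 swaps)

After 2 passes: [28, 39, 31, 19, 47, 38, 50, 93]


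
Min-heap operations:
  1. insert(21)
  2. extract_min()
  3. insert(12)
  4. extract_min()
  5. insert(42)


insert(21) -> [21]
extract_min()->21, []
insert(12) -> [12]
extract_min()->12, []
insert(42) -> [42]

Final heap: [42]


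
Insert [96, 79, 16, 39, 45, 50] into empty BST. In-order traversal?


Insert 96: root
Insert 79: L from 96
Insert 16: L from 96 -> L from 79
Insert 39: L from 96 -> L from 79 -> R from 16
Insert 45: L from 96 -> L from 79 -> R from 16 -> R from 39
Insert 50: L from 96 -> L from 79 -> R from 16 -> R from 39 -> R from 45

In-order: [16, 39, 45, 50, 79, 96]


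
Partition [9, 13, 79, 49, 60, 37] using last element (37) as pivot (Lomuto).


Pivot: 37
  9 <= 37: advance i (no swap)
  13 <= 37: advance i (no swap)
Place pivot at 2: [9, 13, 37, 49, 60, 79]

Partitioned: [9, 13, 37, 49, 60, 79]


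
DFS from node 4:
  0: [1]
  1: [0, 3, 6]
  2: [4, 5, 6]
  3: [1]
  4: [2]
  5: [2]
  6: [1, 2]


Visit 4, push [2]
Visit 2, push [6, 5]
Visit 5, push []
Visit 6, push [1]
Visit 1, push [3, 0]
Visit 0, push []
Visit 3, push []

DFS order: [4, 2, 5, 6, 1, 0, 3]


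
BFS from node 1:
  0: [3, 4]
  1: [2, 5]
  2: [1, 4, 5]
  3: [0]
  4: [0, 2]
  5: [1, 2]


Visit 1, enqueue [2, 5]
Visit 2, enqueue [4]
Visit 5, enqueue []
Visit 4, enqueue [0]
Visit 0, enqueue [3]
Visit 3, enqueue []

BFS order: [1, 2, 5, 4, 0, 3]


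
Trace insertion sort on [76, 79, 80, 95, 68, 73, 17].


Initial: [76, 79, 80, 95, 68, 73, 17]
Insert 79: [76, 79, 80, 95, 68, 73, 17]
Insert 80: [76, 79, 80, 95, 68, 73, 17]
Insert 95: [76, 79, 80, 95, 68, 73, 17]
Insert 68: [68, 76, 79, 80, 95, 73, 17]
Insert 73: [68, 73, 76, 79, 80, 95, 17]
Insert 17: [17, 68, 73, 76, 79, 80, 95]

Sorted: [17, 68, 73, 76, 79, 80, 95]


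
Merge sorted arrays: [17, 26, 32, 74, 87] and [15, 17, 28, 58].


Take 15 from B
Take 17 from A
Take 17 from B
Take 26 from A
Take 28 from B
Take 32 from A
Take 58 from B

Merged: [15, 17, 17, 26, 28, 32, 58, 74, 87]


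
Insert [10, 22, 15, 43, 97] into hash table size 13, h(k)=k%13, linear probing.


Insert 10: h=10 -> slot 10
Insert 22: h=9 -> slot 9
Insert 15: h=2 -> slot 2
Insert 43: h=4 -> slot 4
Insert 97: h=6 -> slot 6

Table: [None, None, 15, None, 43, None, 97, None, None, 22, 10, None, None]


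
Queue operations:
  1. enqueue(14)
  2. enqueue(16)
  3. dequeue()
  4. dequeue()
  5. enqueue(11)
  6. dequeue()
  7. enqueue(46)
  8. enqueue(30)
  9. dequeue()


enqueue(14) -> [14]
enqueue(16) -> [14, 16]
dequeue()->14, [16]
dequeue()->16, []
enqueue(11) -> [11]
dequeue()->11, []
enqueue(46) -> [46]
enqueue(30) -> [46, 30]
dequeue()->46, [30]

Final queue: [30]


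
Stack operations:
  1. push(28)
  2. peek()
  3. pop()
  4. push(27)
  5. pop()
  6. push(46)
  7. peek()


push(28) -> [28]
peek()->28
pop()->28, []
push(27) -> [27]
pop()->27, []
push(46) -> [46]
peek()->46

Final stack: [46]


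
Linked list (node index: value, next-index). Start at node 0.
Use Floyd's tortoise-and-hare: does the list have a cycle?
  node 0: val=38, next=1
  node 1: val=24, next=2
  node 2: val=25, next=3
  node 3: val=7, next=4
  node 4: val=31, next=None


Floyd's tortoise (slow, +1) and hare (fast, +2):
  init: slow=0, fast=0
  step 1: slow=1, fast=2
  step 2: slow=2, fast=4
  step 3: fast -> None, no cycle

Cycle: no


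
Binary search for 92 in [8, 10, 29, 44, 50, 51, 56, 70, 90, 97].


Step 1: lo=0, hi=9, mid=4, val=50
Step 2: lo=5, hi=9, mid=7, val=70
Step 3: lo=8, hi=9, mid=8, val=90
Step 4: lo=9, hi=9, mid=9, val=97

Not found


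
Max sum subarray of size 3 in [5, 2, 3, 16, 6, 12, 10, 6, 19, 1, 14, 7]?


[0:3]: 10
[1:4]: 21
[2:5]: 25
[3:6]: 34
[4:7]: 28
[5:8]: 28
[6:9]: 35
[7:10]: 26
[8:11]: 34
[9:12]: 22

Max: 35 at [6:9]


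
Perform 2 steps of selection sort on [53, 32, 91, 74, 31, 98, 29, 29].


Initial: [53, 32, 91, 74, 31, 98, 29, 29]
Step 1: min=29 at 6
  Swap: [29, 32, 91, 74, 31, 98, 53, 29]
Step 2: min=29 at 7
  Swap: [29, 29, 91, 74, 31, 98, 53, 32]

After 2 steps: [29, 29, 91, 74, 31, 98, 53, 32]


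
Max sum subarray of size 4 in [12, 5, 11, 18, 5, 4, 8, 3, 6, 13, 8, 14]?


[0:4]: 46
[1:5]: 39
[2:6]: 38
[3:7]: 35
[4:8]: 20
[5:9]: 21
[6:10]: 30
[7:11]: 30
[8:12]: 41

Max: 46 at [0:4]


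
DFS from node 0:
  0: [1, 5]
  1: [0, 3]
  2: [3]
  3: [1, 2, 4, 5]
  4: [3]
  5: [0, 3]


Visit 0, push [5, 1]
Visit 1, push [3]
Visit 3, push [5, 4, 2]
Visit 2, push []
Visit 4, push []
Visit 5, push []

DFS order: [0, 1, 3, 2, 4, 5]


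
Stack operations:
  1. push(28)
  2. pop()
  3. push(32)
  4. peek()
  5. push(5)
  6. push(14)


push(28) -> [28]
pop()->28, []
push(32) -> [32]
peek()->32
push(5) -> [32, 5]
push(14) -> [32, 5, 14]

Final stack: [32, 5, 14]


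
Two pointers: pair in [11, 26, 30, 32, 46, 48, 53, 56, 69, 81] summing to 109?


lo=0(11)+hi=9(81)=92
lo=1(26)+hi=9(81)=107
lo=2(30)+hi=9(81)=111
lo=2(30)+hi=8(69)=99
lo=3(32)+hi=8(69)=101
lo=4(46)+hi=8(69)=115
lo=4(46)+hi=7(56)=102
lo=5(48)+hi=7(56)=104
lo=6(53)+hi=7(56)=109

Yes: 53+56=109


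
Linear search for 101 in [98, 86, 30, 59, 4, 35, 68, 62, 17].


i=0: 98!=101
i=1: 86!=101
i=2: 30!=101
i=3: 59!=101
i=4: 4!=101
i=5: 35!=101
i=6: 68!=101
i=7: 62!=101
i=8: 17!=101

Not found, 9 comps


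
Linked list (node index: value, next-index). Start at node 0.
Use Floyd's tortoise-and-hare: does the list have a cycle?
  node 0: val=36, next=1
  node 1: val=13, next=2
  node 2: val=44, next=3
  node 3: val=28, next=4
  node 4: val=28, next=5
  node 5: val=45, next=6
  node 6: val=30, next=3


Floyd's tortoise (slow, +1) and hare (fast, +2):
  init: slow=0, fast=0
  step 1: slow=1, fast=2
  step 2: slow=2, fast=4
  step 3: slow=3, fast=6
  step 4: slow=4, fast=4
  slow == fast at node 4: cycle detected

Cycle: yes


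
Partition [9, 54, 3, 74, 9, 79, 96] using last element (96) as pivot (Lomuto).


Pivot: 96
  9 <= 96: advance i (no swap)
  54 <= 96: advance i (no swap)
  3 <= 96: advance i (no swap)
  74 <= 96: advance i (no swap)
  9 <= 96: advance i (no swap)
  79 <= 96: advance i (no swap)
Place pivot at 6: [9, 54, 3, 74, 9, 79, 96]

Partitioned: [9, 54, 3, 74, 9, 79, 96]


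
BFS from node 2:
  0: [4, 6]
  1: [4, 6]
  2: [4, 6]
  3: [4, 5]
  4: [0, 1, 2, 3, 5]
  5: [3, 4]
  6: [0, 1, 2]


Visit 2, enqueue [4, 6]
Visit 4, enqueue [0, 1, 3, 5]
Visit 6, enqueue []
Visit 0, enqueue []
Visit 1, enqueue []
Visit 3, enqueue []
Visit 5, enqueue []

BFS order: [2, 4, 6, 0, 1, 3, 5]


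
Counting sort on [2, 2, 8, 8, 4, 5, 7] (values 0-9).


Input: [2, 2, 8, 8, 4, 5, 7]
Counts: [0, 0, 2, 0, 1, 1, 0, 1, 2, 0]

Sorted: [2, 2, 4, 5, 7, 8, 8]


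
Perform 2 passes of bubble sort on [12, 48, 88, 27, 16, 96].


Initial: [12, 48, 88, 27, 16, 96]
Pass 1: [12, 48, 27, 16, 88, 96] (2 swaps)
Pass 2: [12, 27, 16, 48, 88, 96] (2 swaps)

After 2 passes: [12, 27, 16, 48, 88, 96]


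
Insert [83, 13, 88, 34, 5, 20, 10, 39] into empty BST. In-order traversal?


Insert 83: root
Insert 13: L from 83
Insert 88: R from 83
Insert 34: L from 83 -> R from 13
Insert 5: L from 83 -> L from 13
Insert 20: L from 83 -> R from 13 -> L from 34
Insert 10: L from 83 -> L from 13 -> R from 5
Insert 39: L from 83 -> R from 13 -> R from 34

In-order: [5, 10, 13, 20, 34, 39, 83, 88]


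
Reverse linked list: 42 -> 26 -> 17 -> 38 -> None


Step 1: curr=42, set curr.next=prev(None) | reversed so far: 42
Step 2: curr=26, set curr.next=prev(42) | reversed so far: 26 -> 42
Step 3: curr=17, set curr.next=prev(26) | reversed so far: 17 -> 26 -> 42
Step 4: curr=38, set curr.next=prev(17) | reversed so far: 38 -> 17 -> 26 -> 42

38 -> 17 -> 26 -> 42 -> None


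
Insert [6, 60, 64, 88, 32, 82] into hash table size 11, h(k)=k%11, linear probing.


Insert 6: h=6 -> slot 6
Insert 60: h=5 -> slot 5
Insert 64: h=9 -> slot 9
Insert 88: h=0 -> slot 0
Insert 32: h=10 -> slot 10
Insert 82: h=5, 2 probes -> slot 7

Table: [88, None, None, None, None, 60, 6, 82, None, 64, 32]


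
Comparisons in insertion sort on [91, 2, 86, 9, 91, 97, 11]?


Algorithm: insertion sort
Input: [91, 2, 86, 9, 91, 97, 11]
Sorted: [2, 9, 11, 86, 91, 91, 97]

13


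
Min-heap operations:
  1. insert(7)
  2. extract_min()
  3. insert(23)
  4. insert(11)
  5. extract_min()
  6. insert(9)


insert(7) -> [7]
extract_min()->7, []
insert(23) -> [23]
insert(11) -> [11, 23]
extract_min()->11, [23]
insert(9) -> [9, 23]

Final heap: [9, 23]


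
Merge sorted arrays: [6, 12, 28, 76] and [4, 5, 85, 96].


Take 4 from B
Take 5 from B
Take 6 from A
Take 12 from A
Take 28 from A
Take 76 from A

Merged: [4, 5, 6, 12, 28, 76, 85, 96]


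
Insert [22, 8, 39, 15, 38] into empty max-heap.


Insert 22: [22]
Insert 8: [22, 8]
Insert 39: [39, 8, 22]
Insert 15: [39, 15, 22, 8]
Insert 38: [39, 38, 22, 8, 15]

Final heap: [39, 38, 22, 8, 15]


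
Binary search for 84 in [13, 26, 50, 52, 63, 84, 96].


Step 1: lo=0, hi=6, mid=3, val=52
Step 2: lo=4, hi=6, mid=5, val=84

Found at index 5


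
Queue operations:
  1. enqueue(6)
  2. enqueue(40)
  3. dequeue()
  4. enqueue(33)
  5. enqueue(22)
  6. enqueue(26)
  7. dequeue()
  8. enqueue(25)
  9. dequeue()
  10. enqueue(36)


enqueue(6) -> [6]
enqueue(40) -> [6, 40]
dequeue()->6, [40]
enqueue(33) -> [40, 33]
enqueue(22) -> [40, 33, 22]
enqueue(26) -> [40, 33, 22, 26]
dequeue()->40, [33, 22, 26]
enqueue(25) -> [33, 22, 26, 25]
dequeue()->33, [22, 26, 25]
enqueue(36) -> [22, 26, 25, 36]

Final queue: [22, 26, 25, 36]


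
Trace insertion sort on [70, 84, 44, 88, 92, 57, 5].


Initial: [70, 84, 44, 88, 92, 57, 5]
Insert 84: [70, 84, 44, 88, 92, 57, 5]
Insert 44: [44, 70, 84, 88, 92, 57, 5]
Insert 88: [44, 70, 84, 88, 92, 57, 5]
Insert 92: [44, 70, 84, 88, 92, 57, 5]
Insert 57: [44, 57, 70, 84, 88, 92, 5]
Insert 5: [5, 44, 57, 70, 84, 88, 92]

Sorted: [5, 44, 57, 70, 84, 88, 92]


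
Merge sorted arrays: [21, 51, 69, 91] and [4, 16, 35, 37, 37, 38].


Take 4 from B
Take 16 from B
Take 21 from A
Take 35 from B
Take 37 from B
Take 37 from B
Take 38 from B

Merged: [4, 16, 21, 35, 37, 37, 38, 51, 69, 91]


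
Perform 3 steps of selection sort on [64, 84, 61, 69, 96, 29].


Initial: [64, 84, 61, 69, 96, 29]
Step 1: min=29 at 5
  Swap: [29, 84, 61, 69, 96, 64]
Step 2: min=61 at 2
  Swap: [29, 61, 84, 69, 96, 64]
Step 3: min=64 at 5
  Swap: [29, 61, 64, 69, 96, 84]

After 3 steps: [29, 61, 64, 69, 96, 84]


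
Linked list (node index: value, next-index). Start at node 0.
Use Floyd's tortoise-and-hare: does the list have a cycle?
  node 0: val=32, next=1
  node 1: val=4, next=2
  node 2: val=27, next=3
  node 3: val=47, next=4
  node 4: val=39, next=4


Floyd's tortoise (slow, +1) and hare (fast, +2):
  init: slow=0, fast=0
  step 1: slow=1, fast=2
  step 2: slow=2, fast=4
  step 3: slow=3, fast=4
  step 4: slow=4, fast=4
  slow == fast at node 4: cycle detected

Cycle: yes


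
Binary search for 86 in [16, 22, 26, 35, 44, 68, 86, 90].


Step 1: lo=0, hi=7, mid=3, val=35
Step 2: lo=4, hi=7, mid=5, val=68
Step 3: lo=6, hi=7, mid=6, val=86

Found at index 6


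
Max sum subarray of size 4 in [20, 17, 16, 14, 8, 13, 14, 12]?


[0:4]: 67
[1:5]: 55
[2:6]: 51
[3:7]: 49
[4:8]: 47

Max: 67 at [0:4]


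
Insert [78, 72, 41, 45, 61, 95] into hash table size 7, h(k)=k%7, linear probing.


Insert 78: h=1 -> slot 1
Insert 72: h=2 -> slot 2
Insert 41: h=6 -> slot 6
Insert 45: h=3 -> slot 3
Insert 61: h=5 -> slot 5
Insert 95: h=4 -> slot 4

Table: [None, 78, 72, 45, 95, 61, 41]


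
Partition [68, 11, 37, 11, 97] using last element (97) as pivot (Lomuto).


Pivot: 97
  68 <= 97: advance i (no swap)
  11 <= 97: advance i (no swap)
  37 <= 97: advance i (no swap)
  11 <= 97: advance i (no swap)
Place pivot at 4: [68, 11, 37, 11, 97]

Partitioned: [68, 11, 37, 11, 97]


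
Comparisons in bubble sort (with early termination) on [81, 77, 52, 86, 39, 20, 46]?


Algorithm: bubble sort (with early termination)
Input: [81, 77, 52, 86, 39, 20, 46]
Sorted: [20, 39, 46, 52, 77, 81, 86]

21


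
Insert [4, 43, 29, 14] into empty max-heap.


Insert 4: [4]
Insert 43: [43, 4]
Insert 29: [43, 4, 29]
Insert 14: [43, 14, 29, 4]

Final heap: [43, 14, 29, 4]


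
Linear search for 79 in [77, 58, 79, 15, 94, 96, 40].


i=0: 77!=79
i=1: 58!=79
i=2: 79==79 found!

Found at 2, 3 comps


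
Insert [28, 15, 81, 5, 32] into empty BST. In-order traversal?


Insert 28: root
Insert 15: L from 28
Insert 81: R from 28
Insert 5: L from 28 -> L from 15
Insert 32: R from 28 -> L from 81

In-order: [5, 15, 28, 32, 81]


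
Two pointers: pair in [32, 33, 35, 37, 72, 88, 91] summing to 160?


lo=0(32)+hi=6(91)=123
lo=1(33)+hi=6(91)=124
lo=2(35)+hi=6(91)=126
lo=3(37)+hi=6(91)=128
lo=4(72)+hi=6(91)=163
lo=4(72)+hi=5(88)=160

Yes: 72+88=160


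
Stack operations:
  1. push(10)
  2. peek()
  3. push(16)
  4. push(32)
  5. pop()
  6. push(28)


push(10) -> [10]
peek()->10
push(16) -> [10, 16]
push(32) -> [10, 16, 32]
pop()->32, [10, 16]
push(28) -> [10, 16, 28]

Final stack: [10, 16, 28]


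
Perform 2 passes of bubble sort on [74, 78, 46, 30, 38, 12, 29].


Initial: [74, 78, 46, 30, 38, 12, 29]
Pass 1: [74, 46, 30, 38, 12, 29, 78] (5 swaps)
Pass 2: [46, 30, 38, 12, 29, 74, 78] (5 swaps)

After 2 passes: [46, 30, 38, 12, 29, 74, 78]
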